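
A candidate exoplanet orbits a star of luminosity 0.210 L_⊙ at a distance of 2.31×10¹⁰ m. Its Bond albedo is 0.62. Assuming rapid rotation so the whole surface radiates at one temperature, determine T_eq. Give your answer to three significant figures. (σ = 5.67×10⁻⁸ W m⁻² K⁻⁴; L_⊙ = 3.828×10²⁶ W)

L = 0.210 × 3.828×10²⁶ = 8.04×10²⁵ W.
Flux: S = L/(4πd²) = 8.04×10²⁵/(4π×(2.31×10¹⁰)²) = 1.20×10⁴ W m⁻².
Energy balance: absorbed = emitted ⇒ πR²·S(1−A) = 4πR²·σT_eq⁴, so T_eq⁴ = S(1−A)/(4σ).
T_eq = [1.20×10⁴ × 0.38 / (4 × 5.67×10⁻⁸)]^(1/4) = (2.01×10¹⁰)^(1/4) = 376 K.

T_eq ≈ 376 K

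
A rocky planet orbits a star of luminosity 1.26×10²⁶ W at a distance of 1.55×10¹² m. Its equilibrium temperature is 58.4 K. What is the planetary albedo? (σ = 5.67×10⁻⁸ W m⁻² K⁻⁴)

A ≈ 0.37

Flux: S = L/(4πd²) = 1.26×10²⁶/(4π×(1.55×10¹²)²) = 4.17 W m⁻².
From T_eq⁴ = S(1−A)/(4σ): 1−A = 4σT_eq⁴/S.
1−A = 4 × 5.67×10⁻⁸ × (58.4)⁴ / 4.17 = 0.632.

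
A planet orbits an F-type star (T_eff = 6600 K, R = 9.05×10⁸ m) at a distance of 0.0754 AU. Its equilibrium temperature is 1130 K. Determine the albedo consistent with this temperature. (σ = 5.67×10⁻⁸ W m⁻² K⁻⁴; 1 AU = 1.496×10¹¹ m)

d = 0.0754 AU = 1.13×10¹⁰ m.
L = 4πR_⋆²σT_⋆⁴ = 4π(9.05×10⁸)² × 5.67×10⁻⁸ × (6600)⁴ = 1.11×10²⁷ W.
S = L/(4πd²) = 6.93×10⁵ W m⁻².
From T_eq⁴ = S(1−A)/(4σ): 1−A = 4σT_eq⁴/S.
1−A = 4 × 5.67×10⁻⁸ × (1130)⁴ / 6.93×10⁵ = 0.534.

A ≈ 0.47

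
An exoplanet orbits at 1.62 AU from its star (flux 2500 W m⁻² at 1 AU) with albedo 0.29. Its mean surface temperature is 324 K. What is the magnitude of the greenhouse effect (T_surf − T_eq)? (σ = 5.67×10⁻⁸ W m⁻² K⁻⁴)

ΔT ≈ 90.3 K

S = 2500/1.62² = 952.6 W m⁻².
T_eq = [S(1−A)/(4σ)]^(1/4) = [952.6×0.71/(4×5.67×10⁻⁸)]^(1/4) = 233.7 K.
ΔT = T_surf − T_eq = 324 − 233.7.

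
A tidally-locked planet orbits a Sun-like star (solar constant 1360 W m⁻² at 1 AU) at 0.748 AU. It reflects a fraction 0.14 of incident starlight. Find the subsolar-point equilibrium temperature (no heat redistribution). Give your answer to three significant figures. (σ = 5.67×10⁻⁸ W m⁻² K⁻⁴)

Flux at 0.748 AU: S = 1360/0.748² = 2430 W m⁻².
At the subsolar point the surface absorbs S(1−A) and emits σT⁴ per unit area — no factor of 4, since only the local patch is in balance.
T = [2430 × 0.86 / 5.67×10⁻⁸]^(1/4) = (3.69×10¹⁰)^(1/4) = 438 K.

T_ss ≈ 438 K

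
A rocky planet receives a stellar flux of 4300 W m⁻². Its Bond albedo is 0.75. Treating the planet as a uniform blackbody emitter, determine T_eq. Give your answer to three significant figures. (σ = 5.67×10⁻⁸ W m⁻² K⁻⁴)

Energy balance: absorbed = emitted ⇒ πR²·S(1−A) = 4πR²·σT_eq⁴, so T_eq⁴ = S(1−A)/(4σ).
T_eq = [4300 × 0.25 / (4 × 5.67×10⁻⁸)]^(1/4) = (4.74×10⁹)^(1/4) = 262 K.

T_eq ≈ 262 K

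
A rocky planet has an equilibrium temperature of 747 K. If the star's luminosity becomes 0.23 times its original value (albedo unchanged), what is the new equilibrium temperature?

T_eq ≈ 517 K

T_eq ∝ L^(1/4) · d^(−1/2).
T′ = 747 × 0.23^(1/4) = 517 K.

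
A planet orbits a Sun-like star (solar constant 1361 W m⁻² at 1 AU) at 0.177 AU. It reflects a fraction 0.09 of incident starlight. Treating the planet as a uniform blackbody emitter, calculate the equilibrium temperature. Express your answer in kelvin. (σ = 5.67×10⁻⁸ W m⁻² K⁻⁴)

T_eq ≈ 646 K

Flux at 0.177 AU: S = 1361/0.177² = 4.34×10⁴ W m⁻².
Energy balance: absorbed = emitted ⇒ πR²·S(1−A) = 4πR²·σT_eq⁴, so T_eq⁴ = S(1−A)/(4σ).
T_eq = [4.34×10⁴ × 0.91 / (4 × 5.67×10⁻⁸)]^(1/4) = (1.74×10¹¹)^(1/4) = 646 K.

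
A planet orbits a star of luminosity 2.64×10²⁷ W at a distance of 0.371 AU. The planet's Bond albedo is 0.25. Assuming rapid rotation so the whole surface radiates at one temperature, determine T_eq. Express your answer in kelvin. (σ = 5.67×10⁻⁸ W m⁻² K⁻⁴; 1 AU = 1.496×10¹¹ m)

T_eq ≈ 689 K

d = 0.371 AU = 5.55×10¹⁰ m.
Flux: S = L/(4πd²) = 2.64×10²⁷/(4π×(5.55×10¹⁰)²) = 6.82×10⁴ W m⁻².
Energy balance: absorbed = emitted ⇒ πR²·S(1−A) = 4πR²·σT_eq⁴, so T_eq⁴ = S(1−A)/(4σ).
T_eq = [6.82×10⁴ × 0.75 / (4 × 5.67×10⁻⁸)]^(1/4) = (2.26×10¹¹)^(1/4) = 689 K.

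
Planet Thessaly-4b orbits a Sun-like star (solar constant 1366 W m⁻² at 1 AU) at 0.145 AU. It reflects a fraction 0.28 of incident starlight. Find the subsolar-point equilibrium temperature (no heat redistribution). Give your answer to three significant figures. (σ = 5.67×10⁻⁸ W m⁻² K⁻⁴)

T_ss ≈ 953 K

Flux at 0.145 AU: S = 1366/0.145² = 6.50×10⁴ W m⁻².
At the subsolar point the surface absorbs S(1−A) and emits σT⁴ per unit area — no factor of 4, since only the local patch is in balance.
T = [6.50×10⁴ × 0.72 / 5.67×10⁻⁸]^(1/4) = (8.25×10¹¹)^(1/4) = 953 K.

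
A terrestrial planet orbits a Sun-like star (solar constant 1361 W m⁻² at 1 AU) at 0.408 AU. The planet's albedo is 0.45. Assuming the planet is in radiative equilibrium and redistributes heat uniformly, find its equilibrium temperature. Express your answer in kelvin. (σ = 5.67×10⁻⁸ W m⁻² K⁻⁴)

T_eq ≈ 375 K

Flux at 0.408 AU: S = 1361/0.408² = 8180 W m⁻².
Energy balance: absorbed = emitted ⇒ πR²·S(1−A) = 4πR²·σT_eq⁴, so T_eq⁴ = S(1−A)/(4σ).
T_eq = [8180 × 0.55 / (4 × 5.67×10⁻⁸)]^(1/4) = (1.98×10¹⁰)^(1/4) = 375 K.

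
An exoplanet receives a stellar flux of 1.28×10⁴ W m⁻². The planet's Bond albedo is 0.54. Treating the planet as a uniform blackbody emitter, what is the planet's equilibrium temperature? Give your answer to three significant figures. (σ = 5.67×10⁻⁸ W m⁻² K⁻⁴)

T_eq ≈ 401 K

Energy balance: absorbed = emitted ⇒ πR²·S(1−A) = 4πR²·σT_eq⁴, so T_eq⁴ = S(1−A)/(4σ).
T_eq = [1.28×10⁴ × 0.46 / (4 × 5.67×10⁻⁸)]^(1/4) = (2.60×10¹⁰)^(1/4) = 401 K.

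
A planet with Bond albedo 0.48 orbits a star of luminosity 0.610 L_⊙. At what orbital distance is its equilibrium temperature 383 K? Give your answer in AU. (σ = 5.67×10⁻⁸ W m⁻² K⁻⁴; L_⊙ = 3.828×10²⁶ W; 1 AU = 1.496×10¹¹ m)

L = 0.610 × 3.828×10²⁶ = 2.34×10²⁶ W.
From T_eq⁴ = L(1−A)/(16πσd²): d = √[L(1−A)/(16πσT_eq⁴)].
d = √[2.34×10²⁶ × 0.52 / (16π × 5.67×10⁻⁸ × (383)⁴)] = 4.45×10¹⁰ m = 0.297 AU.

d ≈ 0.297 AU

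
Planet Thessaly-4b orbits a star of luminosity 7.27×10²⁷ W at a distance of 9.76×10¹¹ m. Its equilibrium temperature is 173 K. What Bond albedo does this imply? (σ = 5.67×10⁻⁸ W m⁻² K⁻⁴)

A ≈ 0.67

Flux: S = L/(4πd²) = 7.27×10²⁷/(4π×(9.76×10¹¹)²) = 607 W m⁻².
From T_eq⁴ = S(1−A)/(4σ): 1−A = 4σT_eq⁴/S.
1−A = 4 × 5.67×10⁻⁸ × (173)⁴ / 607 = 0.335.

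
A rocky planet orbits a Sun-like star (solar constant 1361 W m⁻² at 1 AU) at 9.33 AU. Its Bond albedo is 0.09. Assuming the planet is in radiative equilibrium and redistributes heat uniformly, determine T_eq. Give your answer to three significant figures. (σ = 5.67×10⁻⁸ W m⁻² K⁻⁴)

Flux at 9.33 AU: S = 1361/9.33² = 15.6 W m⁻².
Energy balance: absorbed = emitted ⇒ πR²·S(1−A) = 4πR²·σT_eq⁴, so T_eq⁴ = S(1−A)/(4σ).
T_eq = [15.6 × 0.91 / (4 × 5.67×10⁻⁸)]^(1/4) = (6.27×10⁷)^(1/4) = 89.0 K.

T_eq ≈ 89.0 K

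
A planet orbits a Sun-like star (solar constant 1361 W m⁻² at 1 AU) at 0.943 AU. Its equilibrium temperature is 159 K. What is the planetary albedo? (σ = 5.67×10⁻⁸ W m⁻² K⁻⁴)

A ≈ 0.91

Flux at 0.943 AU: S = 1361/0.943² = 1530 W m⁻².
From T_eq⁴ = S(1−A)/(4σ): 1−A = 4σT_eq⁴/S.
1−A = 4 × 5.67×10⁻⁸ × (159)⁴ / 1530 = 0.095.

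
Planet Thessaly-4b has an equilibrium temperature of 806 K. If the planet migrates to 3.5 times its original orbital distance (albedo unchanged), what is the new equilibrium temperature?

T_eq ∝ L^(1/4) · d^(−1/2).
T′ = 806 / 3.5^(1/2) = 431 K.

T_eq ≈ 431 K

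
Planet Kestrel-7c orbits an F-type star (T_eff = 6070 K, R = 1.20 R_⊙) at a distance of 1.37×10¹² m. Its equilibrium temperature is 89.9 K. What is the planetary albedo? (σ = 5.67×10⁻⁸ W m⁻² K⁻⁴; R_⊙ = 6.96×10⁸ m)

A ≈ 0.48

R_⋆ = 1.20 × 6.96×10⁸ = 8.35×10⁸ m.
L = 4πR_⋆²σT_⋆⁴ = 4π(8.35×10⁸)² × 5.67×10⁻⁸ × (6070)⁴ = 6.75×10²⁶ W.
S = L/(4πd²) = 28.6 W m⁻².
From T_eq⁴ = S(1−A)/(4σ): 1−A = 4σT_eq⁴/S.
1−A = 4 × 5.67×10⁻⁸ × (89.9)⁴ / 28.6 = 0.518.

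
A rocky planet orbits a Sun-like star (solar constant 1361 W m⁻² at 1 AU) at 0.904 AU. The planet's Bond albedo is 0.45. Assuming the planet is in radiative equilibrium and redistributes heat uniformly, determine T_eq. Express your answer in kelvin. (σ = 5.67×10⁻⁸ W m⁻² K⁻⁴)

Flux at 0.904 AU: S = 1361/0.904² = 1670 W m⁻².
Energy balance: absorbed = emitted ⇒ πR²·S(1−A) = 4πR²·σT_eq⁴, so T_eq⁴ = S(1−A)/(4σ).
T_eq = [1670 × 0.55 / (4 × 5.67×10⁻⁸)]^(1/4) = (4.04×10⁹)^(1/4) = 252 K.

T_eq ≈ 252 K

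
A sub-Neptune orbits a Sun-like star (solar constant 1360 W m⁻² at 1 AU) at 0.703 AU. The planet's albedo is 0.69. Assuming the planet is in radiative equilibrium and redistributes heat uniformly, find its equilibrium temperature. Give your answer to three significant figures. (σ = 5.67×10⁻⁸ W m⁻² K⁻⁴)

T_eq ≈ 248 K

Flux at 0.703 AU: S = 1360/0.703² = 2750 W m⁻².
Energy balance: absorbed = emitted ⇒ πR²·S(1−A) = 4πR²·σT_eq⁴, so T_eq⁴ = S(1−A)/(4σ).
T_eq = [2750 × 0.31 / (4 × 5.67×10⁻⁸)]^(1/4) = (3.76×10⁹)^(1/4) = 248 K.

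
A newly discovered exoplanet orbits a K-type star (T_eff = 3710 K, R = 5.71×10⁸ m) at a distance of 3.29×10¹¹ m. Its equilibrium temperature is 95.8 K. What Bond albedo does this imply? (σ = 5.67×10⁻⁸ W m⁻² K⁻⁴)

A ≈ 0.41

L = 4πR_⋆²σT_⋆⁴ = 4π(5.71×10⁸)² × 5.67×10⁻⁸ × (3710)⁴ = 4.40×10²⁵ W.
S = L/(4πd²) = 32.4 W m⁻².
From T_eq⁴ = S(1−A)/(4σ): 1−A = 4σT_eq⁴/S.
1−A = 4 × 5.67×10⁻⁸ × (95.8)⁴ / 32.4 = 0.590.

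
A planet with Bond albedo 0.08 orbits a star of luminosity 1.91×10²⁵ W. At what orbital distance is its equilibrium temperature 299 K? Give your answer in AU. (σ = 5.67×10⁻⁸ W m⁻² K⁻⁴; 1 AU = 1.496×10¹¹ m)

From T_eq⁴ = L(1−A)/(16πσd²): d = √[L(1−A)/(16πσT_eq⁴)].
d = √[1.91×10²⁵ × 0.92 / (16π × 5.67×10⁻⁸ × (299)⁴)] = 2.78×10¹⁰ m = 0.186 AU.

d ≈ 0.186 AU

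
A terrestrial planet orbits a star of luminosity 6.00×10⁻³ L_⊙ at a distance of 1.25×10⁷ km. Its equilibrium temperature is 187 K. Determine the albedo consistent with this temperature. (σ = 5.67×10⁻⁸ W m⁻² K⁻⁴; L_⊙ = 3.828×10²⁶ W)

d = 1.25×10⁷ km = 1.25×10¹⁰ m.
L = 6.00×10⁻³ × 3.828×10²⁶ = 2.30×10²⁴ W.
Flux: S = L/(4πd²) = 2.30×10²⁴/(4π×(1.25×10¹⁰)²) = 1170 W m⁻².
From T_eq⁴ = S(1−A)/(4σ): 1−A = 4σT_eq⁴/S.
1−A = 4 × 5.67×10⁻⁸ × (187)⁴ / 1170 = 0.237.

A ≈ 0.76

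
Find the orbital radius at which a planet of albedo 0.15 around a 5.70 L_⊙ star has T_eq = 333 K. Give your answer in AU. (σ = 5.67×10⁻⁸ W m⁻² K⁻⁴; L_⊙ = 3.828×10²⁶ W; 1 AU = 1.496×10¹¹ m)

d ≈ 1.54 AU

L = 5.70 × 3.828×10²⁶ = 2.18×10²⁷ W.
From T_eq⁴ = L(1−A)/(16πσd²): d = √[L(1−A)/(16πσT_eq⁴)].
d = √[2.18×10²⁷ × 0.85 / (16π × 5.67×10⁻⁸ × (333)⁴)] = 2.30×10¹¹ m = 1.54 AU.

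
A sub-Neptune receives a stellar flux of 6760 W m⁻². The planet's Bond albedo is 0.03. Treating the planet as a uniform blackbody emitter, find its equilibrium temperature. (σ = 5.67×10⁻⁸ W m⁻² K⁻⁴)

Energy balance: absorbed = emitted ⇒ πR²·S(1−A) = 4πR²·σT_eq⁴, so T_eq⁴ = S(1−A)/(4σ).
T_eq = [6760 × 0.97 / (4 × 5.67×10⁻⁸)]^(1/4) = (2.89×10¹⁰)^(1/4) = 412 K.

T_eq ≈ 412 K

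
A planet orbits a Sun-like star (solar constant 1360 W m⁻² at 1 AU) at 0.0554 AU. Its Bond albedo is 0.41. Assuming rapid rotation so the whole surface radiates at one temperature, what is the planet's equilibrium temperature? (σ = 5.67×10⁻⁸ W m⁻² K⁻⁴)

T_eq ≈ 1040 K

Flux at 0.0554 AU: S = 1360/0.0554² = 4.43×10⁵ W m⁻².
Energy balance: absorbed = emitted ⇒ πR²·S(1−A) = 4πR²·σT_eq⁴, so T_eq⁴ = S(1−A)/(4σ).
T_eq = [4.43×10⁵ × 0.59 / (4 × 5.67×10⁻⁸)]^(1/4) = (1.15×10¹²)^(1/4) = 1040 K.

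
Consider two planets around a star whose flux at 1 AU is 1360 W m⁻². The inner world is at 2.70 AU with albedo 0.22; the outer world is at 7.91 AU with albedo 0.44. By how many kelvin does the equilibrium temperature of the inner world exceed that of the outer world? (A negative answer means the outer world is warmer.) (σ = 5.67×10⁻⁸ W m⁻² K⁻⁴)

ΔT ≈ 73.6 K

T_eq = [S₀(1−A)/(4σd²)]^(1/4), so T ∝ (1−A)^(1/4) / √d.
T₁ = [1360×0.78/(4×5.67×10⁻⁸×2.70²)]^(1/4) = 159.15 K.
T₂ = [1360×0.56/(4×5.67×10⁻⁸×7.91²)]^(1/4) = 85.59 K.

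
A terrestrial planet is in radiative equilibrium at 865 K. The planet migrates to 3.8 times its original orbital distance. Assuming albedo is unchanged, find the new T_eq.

T_eq ∝ L^(1/4) · d^(−1/2).
T′ = 865 / 3.8^(1/2) = 444 K.

T_eq ≈ 444 K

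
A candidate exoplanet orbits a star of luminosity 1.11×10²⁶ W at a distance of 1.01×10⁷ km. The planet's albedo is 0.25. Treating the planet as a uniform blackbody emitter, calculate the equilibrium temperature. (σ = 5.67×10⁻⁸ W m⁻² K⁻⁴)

d = 1.01×10⁷ km = 1.01×10¹⁰ m.
Flux: S = L/(4πd²) = 1.11×10²⁶/(4π×(1.01×10¹⁰)²) = 8.66×10⁴ W m⁻².
Energy balance: absorbed = emitted ⇒ πR²·S(1−A) = 4πR²·σT_eq⁴, so T_eq⁴ = S(1−A)/(4σ).
T_eq = [8.66×10⁴ × 0.75 / (4 × 5.67×10⁻⁸)]^(1/4) = (2.86×10¹¹)^(1/4) = 732 K.

T_eq ≈ 732 K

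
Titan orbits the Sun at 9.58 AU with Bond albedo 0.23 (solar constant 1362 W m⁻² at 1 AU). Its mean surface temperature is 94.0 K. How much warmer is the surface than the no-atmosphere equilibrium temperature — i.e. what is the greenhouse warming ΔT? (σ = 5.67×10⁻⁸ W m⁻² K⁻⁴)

ΔT ≈ 9.7 K

S = 1362/9.58² = 14.84 W m⁻².
T_eq = [S(1−A)/(4σ)]^(1/4) = [14.84×0.77/(4×5.67×10⁻⁸)]^(1/4) = 84.3 K.
ΔT = T_surf − T_eq = 94 − 84.3.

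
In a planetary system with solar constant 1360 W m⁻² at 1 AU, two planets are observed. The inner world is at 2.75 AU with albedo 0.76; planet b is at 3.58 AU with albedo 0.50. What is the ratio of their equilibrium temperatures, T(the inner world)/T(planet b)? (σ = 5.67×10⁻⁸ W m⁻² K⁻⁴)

T_eq = [S₀(1−A)/(4σd²)]^(1/4), so T ∝ (1−A)^(1/4) / √d.
T₁ = [1360×0.24/(4×5.67×10⁻⁸×2.75²)]^(1/4) = 117.45 K.
T₂ = [1360×0.50/(4×5.67×10⁻⁸×3.58²)]^(1/4) = 123.67 K.

T₁/T₂ ≈ 0.950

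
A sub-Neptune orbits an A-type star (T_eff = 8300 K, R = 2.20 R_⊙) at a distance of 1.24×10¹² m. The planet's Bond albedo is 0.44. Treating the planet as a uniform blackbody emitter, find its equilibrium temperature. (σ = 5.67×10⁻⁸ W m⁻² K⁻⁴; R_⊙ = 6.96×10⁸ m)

R_⋆ = 2.20 × 6.96×10⁸ = 1.53×10⁹ m.
L = 4πR_⋆²σT_⋆⁴ = 4π(1.53×10⁹)² × 5.67×10⁻⁸ × (8300)⁴ = 7.93×10²⁷ W.
S = L/(4πd²) = 410 W m⁻².
Energy balance: absorbed = emitted ⇒ πR²·S(1−A) = 4πR²·σT_eq⁴, so T_eq⁴ = S(1−A)/(4σ).
T_eq = [410 × 0.56 / (4 × 5.67×10⁻⁸)]^(1/4) = (1.01×10⁹)^(1/4) = 178 K.

T_eq ≈ 178 K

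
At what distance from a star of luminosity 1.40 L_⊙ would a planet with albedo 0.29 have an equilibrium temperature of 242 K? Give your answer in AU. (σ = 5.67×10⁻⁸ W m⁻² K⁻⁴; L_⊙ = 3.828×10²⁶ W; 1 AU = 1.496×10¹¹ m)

d ≈ 1.32 AU

L = 1.40 × 3.828×10²⁶ = 5.36×10²⁶ W.
From T_eq⁴ = L(1−A)/(16πσd²): d = √[L(1−A)/(16πσT_eq⁴)].
d = √[5.36×10²⁶ × 0.71 / (16π × 5.67×10⁻⁸ × (242)⁴)] = 1.97×10¹¹ m = 1.32 AU.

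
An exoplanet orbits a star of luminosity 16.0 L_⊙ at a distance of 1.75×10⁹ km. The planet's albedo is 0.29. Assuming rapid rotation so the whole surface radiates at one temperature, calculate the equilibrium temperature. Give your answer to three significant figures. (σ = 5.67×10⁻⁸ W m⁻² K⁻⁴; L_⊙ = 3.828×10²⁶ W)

T_eq ≈ 149 K

d = 1.75×10⁹ km = 1.75×10¹² m.
L = 16.0 × 3.828×10²⁶ = 6.12×10²⁷ W.
Flux: S = L/(4πd²) = 6.12×10²⁷/(4π×(1.75×10¹²)²) = 159 W m⁻².
Energy balance: absorbed = emitted ⇒ πR²·S(1−A) = 4πR²·σT_eq⁴, so T_eq⁴ = S(1−A)/(4σ).
T_eq = [159 × 0.71 / (4 × 5.67×10⁻⁸)]^(1/4) = (4.98×10⁸)^(1/4) = 149 K.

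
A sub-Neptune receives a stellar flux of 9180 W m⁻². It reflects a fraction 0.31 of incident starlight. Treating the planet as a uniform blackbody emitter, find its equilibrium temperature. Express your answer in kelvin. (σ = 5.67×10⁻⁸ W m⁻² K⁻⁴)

Energy balance: absorbed = emitted ⇒ πR²·S(1−A) = 4πR²·σT_eq⁴, so T_eq⁴ = S(1−A)/(4σ).
T_eq = [9180 × 0.69 / (4 × 5.67×10⁻⁸)]^(1/4) = (2.79×10¹⁰)^(1/4) = 409 K.

T_eq ≈ 409 K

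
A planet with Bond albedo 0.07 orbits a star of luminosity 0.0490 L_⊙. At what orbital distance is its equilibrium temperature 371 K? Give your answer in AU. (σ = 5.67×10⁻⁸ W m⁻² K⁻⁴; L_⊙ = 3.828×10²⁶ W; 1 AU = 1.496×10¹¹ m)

L = 0.0490 × 3.828×10²⁶ = 1.88×10²⁵ W.
From T_eq⁴ = L(1−A)/(16πσd²): d = √[L(1−A)/(16πσT_eq⁴)].
d = √[1.88×10²⁵ × 0.93 / (16π × 5.67×10⁻⁸ × (371)⁴)] = 1.80×10¹⁰ m = 0.120 AU.

d ≈ 0.120 AU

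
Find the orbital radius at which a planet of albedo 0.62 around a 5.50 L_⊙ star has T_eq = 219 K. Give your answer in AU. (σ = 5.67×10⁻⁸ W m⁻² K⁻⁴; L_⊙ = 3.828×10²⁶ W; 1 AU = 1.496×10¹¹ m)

L = 5.50 × 3.828×10²⁶ = 2.11×10²⁷ W.
From T_eq⁴ = L(1−A)/(16πσd²): d = √[L(1−A)/(16πσT_eq⁴)].
d = √[2.11×10²⁷ × 0.38 / (16π × 5.67×10⁻⁸ × (219)⁴)] = 3.49×10¹¹ m = 2.34 AU.

d ≈ 2.34 AU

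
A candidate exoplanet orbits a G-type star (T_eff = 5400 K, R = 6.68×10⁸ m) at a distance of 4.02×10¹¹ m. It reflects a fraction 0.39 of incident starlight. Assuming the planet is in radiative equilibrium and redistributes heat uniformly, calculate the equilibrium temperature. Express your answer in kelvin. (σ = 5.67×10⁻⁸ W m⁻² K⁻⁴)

L = 4πR_⋆²σT_⋆⁴ = 4π(6.68×10⁸)² × 5.67×10⁻⁸ × (5400)⁴ = 2.70×10²⁶ W.
S = L/(4πd²) = 133 W m⁻².
Energy balance: absorbed = emitted ⇒ πR²·S(1−A) = 4πR²·σT_eq⁴, so T_eq⁴ = S(1−A)/(4σ).
T_eq = [133 × 0.61 / (4 × 5.67×10⁻⁸)]^(1/4) = (3.58×10⁸)^(1/4) = 138 K.

T_eq ≈ 138 K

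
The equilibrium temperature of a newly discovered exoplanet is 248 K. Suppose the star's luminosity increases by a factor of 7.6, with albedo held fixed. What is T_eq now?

T_eq ≈ 412 K

T_eq ∝ L^(1/4) · d^(−1/2).
T′ = 248 × 7.6^(1/4) = 412 K.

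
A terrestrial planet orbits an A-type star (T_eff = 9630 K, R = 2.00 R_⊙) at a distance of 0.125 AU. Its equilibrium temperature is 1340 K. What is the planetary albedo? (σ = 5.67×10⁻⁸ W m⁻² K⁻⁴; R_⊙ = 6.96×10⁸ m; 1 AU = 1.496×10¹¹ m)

R_⋆ = 2.00 × 6.96×10⁸ = 1.39×10⁹ m.
d = 0.125 AU = 1.87×10¹⁰ m.
L = 4πR_⋆²σT_⋆⁴ = 4π(1.39×10⁹)² × 5.67×10⁻⁸ × (9630)⁴ = 1.19×10²⁸ W.
S = L/(4πd²) = 2.70×10⁶ W m⁻².
From T_eq⁴ = S(1−A)/(4σ): 1−A = 4σT_eq⁴/S.
1−A = 4 × 5.67×10⁻⁸ × (1340)⁴ / 2.70×10⁶ = 0.271.

A ≈ 0.73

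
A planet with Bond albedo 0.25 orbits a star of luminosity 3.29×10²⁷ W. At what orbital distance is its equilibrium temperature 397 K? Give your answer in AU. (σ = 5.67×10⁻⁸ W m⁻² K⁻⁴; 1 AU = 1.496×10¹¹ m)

From T_eq⁴ = L(1−A)/(16πσd²): d = √[L(1−A)/(16πσT_eq⁴)].
d = √[3.29×10²⁷ × 0.75 / (16π × 5.67×10⁻⁸ × (397)⁴)] = 1.87×10¹¹ m = 1.25 AU.

d ≈ 1.25 AU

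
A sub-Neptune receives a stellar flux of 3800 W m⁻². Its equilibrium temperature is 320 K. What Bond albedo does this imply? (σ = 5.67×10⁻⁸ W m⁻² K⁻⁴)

From T_eq⁴ = S(1−A)/(4σ): 1−A = 4σT_eq⁴/S.
1−A = 4 × 5.67×10⁻⁸ × (320)⁴ / 3800 = 0.626.

A ≈ 0.37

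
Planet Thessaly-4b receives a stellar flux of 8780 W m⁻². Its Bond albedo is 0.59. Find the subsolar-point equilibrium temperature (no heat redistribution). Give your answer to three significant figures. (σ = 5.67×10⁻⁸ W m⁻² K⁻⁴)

At the subsolar point the surface absorbs S(1−A) and emits σT⁴ per unit area — no factor of 4, since only the local patch is in balance.
T = [8780 × 0.41 / 5.67×10⁻⁸]^(1/4) = (6.35×10¹⁰)^(1/4) = 502 K.

T_ss ≈ 502 K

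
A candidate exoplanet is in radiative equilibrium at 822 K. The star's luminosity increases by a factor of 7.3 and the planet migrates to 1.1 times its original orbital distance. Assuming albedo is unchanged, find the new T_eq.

T_eq ≈ 1290 K

T_eq ∝ L^(1/4) · d^(−1/2).
T′ = 822 × 7.3^(1/4) / 1.1^(1/2) = 1290 K.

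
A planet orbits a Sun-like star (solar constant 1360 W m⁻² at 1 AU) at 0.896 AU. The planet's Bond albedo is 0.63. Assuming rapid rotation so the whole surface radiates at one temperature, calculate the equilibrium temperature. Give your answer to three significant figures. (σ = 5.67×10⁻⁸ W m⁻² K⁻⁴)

T_eq ≈ 229 K

Flux at 0.896 AU: S = 1360/0.896² = 1690 W m⁻².
Energy balance: absorbed = emitted ⇒ πR²·S(1−A) = 4πR²·σT_eq⁴, so T_eq⁴ = S(1−A)/(4σ).
T_eq = [1690 × 0.37 / (4 × 5.67×10⁻⁸)]^(1/4) = (2.76×10⁹)^(1/4) = 229 K.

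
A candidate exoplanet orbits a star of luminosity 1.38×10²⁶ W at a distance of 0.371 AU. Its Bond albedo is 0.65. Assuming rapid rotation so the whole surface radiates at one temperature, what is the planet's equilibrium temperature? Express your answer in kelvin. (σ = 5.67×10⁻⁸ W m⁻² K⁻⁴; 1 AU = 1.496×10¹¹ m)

T_eq ≈ 272 K

d = 0.371 AU = 5.55×10¹⁰ m.
Flux: S = L/(4πd²) = 1.38×10²⁶/(4π×(5.55×10¹⁰)²) = 3560 W m⁻².
Energy balance: absorbed = emitted ⇒ πR²·S(1−A) = 4πR²·σT_eq⁴, so T_eq⁴ = S(1−A)/(4σ).
T_eq = [3560 × 0.35 / (4 × 5.67×10⁻⁸)]^(1/4) = (5.50×10⁹)^(1/4) = 272 K.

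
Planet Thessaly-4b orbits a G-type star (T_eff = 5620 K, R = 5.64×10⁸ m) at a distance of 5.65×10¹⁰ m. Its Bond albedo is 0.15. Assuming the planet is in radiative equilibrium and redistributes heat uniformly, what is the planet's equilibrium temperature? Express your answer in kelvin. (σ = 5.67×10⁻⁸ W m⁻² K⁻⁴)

L = 4πR_⋆²σT_⋆⁴ = 4π(5.64×10⁸)² × 5.67×10⁻⁸ × (5620)⁴ = 2.26×10²⁶ W.
S = L/(4πd²) = 5640 W m⁻².
Energy balance: absorbed = emitted ⇒ πR²·S(1−A) = 4πR²·σT_eq⁴, so T_eq⁴ = S(1−A)/(4σ).
T_eq = [5640 × 0.85 / (4 × 5.67×10⁻⁸)]^(1/4) = (2.11×10¹⁰)^(1/4) = 381 K.

T_eq ≈ 381 K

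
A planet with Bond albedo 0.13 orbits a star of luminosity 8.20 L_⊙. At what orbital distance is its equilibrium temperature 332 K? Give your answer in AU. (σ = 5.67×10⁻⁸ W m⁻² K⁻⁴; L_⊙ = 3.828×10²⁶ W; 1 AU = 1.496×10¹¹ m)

L = 8.20 × 3.828×10²⁶ = 3.14×10²⁷ W.
From T_eq⁴ = L(1−A)/(16πσd²): d = √[L(1−A)/(16πσT_eq⁴)].
d = √[3.14×10²⁷ × 0.87 / (16π × 5.67×10⁻⁸ × (332)⁴)] = 2.81×10¹¹ m = 1.88 AU.

d ≈ 1.88 AU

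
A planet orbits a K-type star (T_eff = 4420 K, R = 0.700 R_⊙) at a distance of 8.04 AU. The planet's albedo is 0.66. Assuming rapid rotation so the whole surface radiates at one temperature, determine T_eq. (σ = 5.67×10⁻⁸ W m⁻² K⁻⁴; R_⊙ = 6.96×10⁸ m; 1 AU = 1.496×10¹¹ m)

T_eq ≈ 48.0 K

R_⋆ = 0.700 × 6.96×10⁸ = 4.87×10⁸ m.
d = 8.04 AU = 1.20×10¹² m.
L = 4πR_⋆²σT_⋆⁴ = 4π(4.87×10⁸)² × 5.67×10⁻⁸ × (4420)⁴ = 6.46×10²⁵ W.
S = L/(4πd²) = 3.55 W m⁻².
Energy balance: absorbed = emitted ⇒ πR²·S(1−A) = 4πR²·σT_eq⁴, so T_eq⁴ = S(1−A)/(4σ).
T_eq = [3.55 × 0.34 / (4 × 5.67×10⁻⁸)]^(1/4) = (5.32×10⁶)^(1/4) = 48.0 K.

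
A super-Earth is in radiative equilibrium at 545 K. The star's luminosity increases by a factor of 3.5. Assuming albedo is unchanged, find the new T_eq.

T_eq ∝ L^(1/4) · d^(−1/2).
T′ = 545 × 3.5^(1/4) = 745 K.

T_eq ≈ 745 K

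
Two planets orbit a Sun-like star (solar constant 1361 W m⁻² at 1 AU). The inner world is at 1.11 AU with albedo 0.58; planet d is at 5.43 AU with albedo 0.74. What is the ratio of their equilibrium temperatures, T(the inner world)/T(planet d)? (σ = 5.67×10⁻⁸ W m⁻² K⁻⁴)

T₁/T₂ ≈ 2.493

T_eq = [S₀(1−A)/(4σd²)]^(1/4), so T ∝ (1−A)^(1/4) / √d.
T₁ = [1361×0.42/(4×5.67×10⁻⁸×1.11²)]^(1/4) = 212.67 K.
T₂ = [1361×0.26/(4×5.67×10⁻⁸×5.43²)]^(1/4) = 85.29 K.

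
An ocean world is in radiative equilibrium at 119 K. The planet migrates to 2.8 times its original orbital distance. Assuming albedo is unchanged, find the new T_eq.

T_eq ∝ L^(1/4) · d^(−1/2).
T′ = 119 / 2.8^(1/2) = 71.1 K.

T_eq ≈ 71.1 K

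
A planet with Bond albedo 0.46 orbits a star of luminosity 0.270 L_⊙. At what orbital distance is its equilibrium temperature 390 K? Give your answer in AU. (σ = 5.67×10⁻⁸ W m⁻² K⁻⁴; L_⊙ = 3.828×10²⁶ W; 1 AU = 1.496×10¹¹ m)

L = 0.270 × 3.828×10²⁶ = 1.03×10²⁶ W.
From T_eq⁴ = L(1−A)/(16πσd²): d = √[L(1−A)/(16πσT_eq⁴)].
d = √[1.03×10²⁶ × 0.54 / (16π × 5.67×10⁻⁸ × (390)⁴)] = 2.91×10¹⁰ m = 0.194 AU.

d ≈ 0.194 AU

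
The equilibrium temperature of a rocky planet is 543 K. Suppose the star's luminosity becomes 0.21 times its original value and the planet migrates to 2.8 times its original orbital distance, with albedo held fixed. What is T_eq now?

T_eq ∝ L^(1/4) · d^(−1/2).
T′ = 543 × 0.21^(1/4) / 2.8^(1/2) = 220 K.

T_eq ≈ 220 K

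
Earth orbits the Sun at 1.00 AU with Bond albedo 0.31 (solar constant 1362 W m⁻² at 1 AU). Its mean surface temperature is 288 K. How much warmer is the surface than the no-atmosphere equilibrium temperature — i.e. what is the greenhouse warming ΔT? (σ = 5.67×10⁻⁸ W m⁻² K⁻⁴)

S = 1362/1.00² = 1362 W m⁻².
T_eq = [S(1−A)/(4σ)]^(1/4) = [1362×0.69/(4×5.67×10⁻⁸)]^(1/4) = 253.7 K.
ΔT = T_surf − T_eq = 288 − 253.7.

ΔT ≈ 34.3 K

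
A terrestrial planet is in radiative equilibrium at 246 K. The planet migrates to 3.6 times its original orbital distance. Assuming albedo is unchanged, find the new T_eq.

T_eq ∝ L^(1/4) · d^(−1/2).
T′ = 246 / 3.6^(1/2) = 130 K.

T_eq ≈ 130 K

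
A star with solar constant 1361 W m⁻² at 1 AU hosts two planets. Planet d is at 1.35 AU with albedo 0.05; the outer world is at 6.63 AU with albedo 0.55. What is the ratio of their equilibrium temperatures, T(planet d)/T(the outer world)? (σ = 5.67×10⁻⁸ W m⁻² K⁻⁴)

T₁/T₂ ≈ 2.671

T_eq = [S₀(1−A)/(4σd²)]^(1/4), so T ∝ (1−A)^(1/4) / √d.
T₁ = [1361×0.95/(4×5.67×10⁻⁸×1.35²)]^(1/4) = 236.49 K.
T₂ = [1361×0.45/(4×5.67×10⁻⁸×6.63²)]^(1/4) = 88.53 K.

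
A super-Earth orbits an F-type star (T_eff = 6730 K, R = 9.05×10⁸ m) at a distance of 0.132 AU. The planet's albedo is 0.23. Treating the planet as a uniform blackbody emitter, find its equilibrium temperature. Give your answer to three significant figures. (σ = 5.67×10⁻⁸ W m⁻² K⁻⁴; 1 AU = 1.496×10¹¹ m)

d = 0.132 AU = 1.97×10¹⁰ m.
L = 4πR_⋆²σT_⋆⁴ = 4π(9.05×10⁸)² × 5.67×10⁻⁸ × (6730)⁴ = 1.20×10²⁷ W.
S = L/(4πd²) = 2.44×10⁵ W m⁻².
Energy balance: absorbed = emitted ⇒ πR²·S(1−A) = 4πR²·σT_eq⁴, so T_eq⁴ = S(1−A)/(4σ).
T_eq = [2.44×10⁵ × 0.77 / (4 × 5.67×10⁻⁸)]^(1/4) = (8.29×10¹¹)^(1/4) = 954 K.

T_eq ≈ 954 K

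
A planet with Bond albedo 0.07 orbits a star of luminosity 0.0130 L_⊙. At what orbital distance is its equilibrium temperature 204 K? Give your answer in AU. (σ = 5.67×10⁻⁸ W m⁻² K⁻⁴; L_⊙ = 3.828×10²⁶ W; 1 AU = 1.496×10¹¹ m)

d ≈ 0.205 AU

L = 0.0130 × 3.828×10²⁶ = 4.98×10²⁴ W.
From T_eq⁴ = L(1−A)/(16πσd²): d = √[L(1−A)/(16πσT_eq⁴)].
d = √[4.98×10²⁴ × 0.93 / (16π × 5.67×10⁻⁸ × (204)⁴)] = 3.06×10¹⁰ m = 0.205 AU.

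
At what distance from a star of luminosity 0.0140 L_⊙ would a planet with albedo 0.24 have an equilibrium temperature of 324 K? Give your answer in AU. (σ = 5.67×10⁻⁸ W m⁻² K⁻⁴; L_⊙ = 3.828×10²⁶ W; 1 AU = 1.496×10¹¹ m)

L = 0.0140 × 3.828×10²⁶ = 5.36×10²⁴ W.
From T_eq⁴ = L(1−A)/(16πσd²): d = √[L(1−A)/(16πσT_eq⁴)].
d = √[5.36×10²⁴ × 0.76 / (16π × 5.67×10⁻⁸ × (324)⁴)] = 1.14×10¹⁰ m = 0.0761 AU.

d ≈ 0.0761 AU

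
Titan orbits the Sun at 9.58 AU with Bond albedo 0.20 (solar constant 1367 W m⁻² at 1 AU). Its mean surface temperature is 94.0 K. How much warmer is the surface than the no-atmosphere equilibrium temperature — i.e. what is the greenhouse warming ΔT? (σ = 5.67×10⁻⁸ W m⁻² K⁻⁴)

ΔT ≈ 8.9 K

S = 1367/9.58² = 14.89 W m⁻².
T_eq = [S(1−A)/(4σ)]^(1/4) = [14.89×0.80/(4×5.67×10⁻⁸)]^(1/4) = 85.1 K.
ΔT = T_surf − T_eq = 94 − 85.1.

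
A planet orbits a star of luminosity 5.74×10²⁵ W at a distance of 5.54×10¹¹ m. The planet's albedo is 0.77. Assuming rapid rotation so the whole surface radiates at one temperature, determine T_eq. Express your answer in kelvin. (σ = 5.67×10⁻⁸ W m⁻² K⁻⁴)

Flux: S = L/(4πd²) = 5.74×10²⁵/(4π×(5.54×10¹¹)²) = 14.9 W m⁻².
Energy balance: absorbed = emitted ⇒ πR²·S(1−A) = 4πR²·σT_eq⁴, so T_eq⁴ = S(1−A)/(4σ).
T_eq = [14.9 × 0.23 / (4 × 5.67×10⁻⁸)]^(1/4) = (1.51×10⁷)^(1/4) = 62.3 K.

T_eq ≈ 62.3 K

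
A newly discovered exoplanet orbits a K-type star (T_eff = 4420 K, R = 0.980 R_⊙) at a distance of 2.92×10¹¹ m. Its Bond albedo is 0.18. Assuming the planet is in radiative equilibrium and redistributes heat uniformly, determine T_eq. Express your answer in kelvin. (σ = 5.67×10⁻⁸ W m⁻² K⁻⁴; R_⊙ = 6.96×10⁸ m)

R_⋆ = 0.980 × 6.96×10⁸ = 6.82×10⁸ m.
L = 4πR_⋆²σT_⋆⁴ = 4π(6.82×10⁸)² × 5.67×10⁻⁸ × (4420)⁴ = 1.27×10²⁶ W.
S = L/(4πd²) = 118 W m⁻².
Energy balance: absorbed = emitted ⇒ πR²·S(1−A) = 4πR²·σT_eq⁴, so T_eq⁴ = S(1−A)/(4σ).
T_eq = [118 × 0.82 / (4 × 5.67×10⁻⁸)]^(1/4) = (4.27×10⁸)^(1/4) = 144 K.

T_eq ≈ 144 K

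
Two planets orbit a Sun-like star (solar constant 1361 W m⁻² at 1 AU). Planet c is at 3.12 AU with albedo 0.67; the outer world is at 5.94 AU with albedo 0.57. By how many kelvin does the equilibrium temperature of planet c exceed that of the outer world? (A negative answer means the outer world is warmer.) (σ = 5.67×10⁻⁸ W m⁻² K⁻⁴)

T_eq = [S₀(1−A)/(4σd²)]^(1/4), so T ∝ (1−A)^(1/4) / √d.
T₁ = [1361×0.33/(4×5.67×10⁻⁸×3.12²)]^(1/4) = 119.43 K.
T₂ = [1361×0.43/(4×5.67×10⁻⁸×5.94²)]^(1/4) = 92.48 K.

ΔT ≈ 27.0 K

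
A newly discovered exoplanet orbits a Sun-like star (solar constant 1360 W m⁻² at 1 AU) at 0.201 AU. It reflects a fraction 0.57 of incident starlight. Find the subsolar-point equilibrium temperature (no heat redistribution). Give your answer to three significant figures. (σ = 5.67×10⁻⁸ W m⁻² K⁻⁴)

T_ss ≈ 711 K

Flux at 0.201 AU: S = 1360/0.201² = 3.37×10⁴ W m⁻².
At the subsolar point the surface absorbs S(1−A) and emits σT⁴ per unit area — no factor of 4, since only the local patch is in balance.
T = [3.37×10⁴ × 0.43 / 5.67×10⁻⁸]^(1/4) = (2.55×10¹¹)^(1/4) = 711 K.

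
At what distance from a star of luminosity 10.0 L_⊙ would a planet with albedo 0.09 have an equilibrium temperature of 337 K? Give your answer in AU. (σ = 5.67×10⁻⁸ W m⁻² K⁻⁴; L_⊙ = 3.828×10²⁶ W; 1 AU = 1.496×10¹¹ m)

d ≈ 2.06 AU

L = 10.0 × 3.828×10²⁶ = 3.83×10²⁷ W.
From T_eq⁴ = L(1−A)/(16πσd²): d = √[L(1−A)/(16πσT_eq⁴)].
d = √[3.83×10²⁷ × 0.91 / (16π × 5.67×10⁻⁸ × (337)⁴)] = 3.08×10¹¹ m = 2.06 AU.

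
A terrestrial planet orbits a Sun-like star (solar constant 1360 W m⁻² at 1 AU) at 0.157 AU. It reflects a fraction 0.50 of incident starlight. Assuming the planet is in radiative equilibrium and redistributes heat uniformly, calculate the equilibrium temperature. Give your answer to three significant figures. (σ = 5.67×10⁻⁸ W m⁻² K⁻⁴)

Flux at 0.157 AU: S = 1360/0.157² = 5.52×10⁴ W m⁻².
Energy balance: absorbed = emitted ⇒ πR²·S(1−A) = 4πR²·σT_eq⁴, so T_eq⁴ = S(1−A)/(4σ).
T_eq = [5.52×10⁴ × 0.50 / (4 × 5.67×10⁻⁸)]^(1/4) = (1.22×10¹¹)^(1/4) = 591 K.

T_eq ≈ 591 K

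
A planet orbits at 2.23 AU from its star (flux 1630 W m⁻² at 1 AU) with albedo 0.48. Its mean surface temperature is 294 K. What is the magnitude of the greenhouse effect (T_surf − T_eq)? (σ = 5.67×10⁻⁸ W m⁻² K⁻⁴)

S = 1630/2.23² = 327.8 W m⁻².
T_eq = [S(1−A)/(4σ)]^(1/4) = [327.8×0.52/(4×5.67×10⁻⁸)]^(1/4) = 165.6 K.
ΔT = T_surf − T_eq = 294 − 165.6.

ΔT ≈ 128.4 K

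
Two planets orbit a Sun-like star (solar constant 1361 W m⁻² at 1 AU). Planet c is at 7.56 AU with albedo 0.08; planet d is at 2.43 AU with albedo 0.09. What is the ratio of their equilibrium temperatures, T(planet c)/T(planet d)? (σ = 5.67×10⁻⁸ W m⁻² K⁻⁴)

T₁/T₂ ≈ 0.568

T_eq = [S₀(1−A)/(4σd²)]^(1/4), so T ∝ (1−A)^(1/4) / √d.
T₁ = [1361×0.92/(4×5.67×10⁻⁸×7.56²)]^(1/4) = 99.14 K.
T₂ = [1361×0.91/(4×5.67×10⁻⁸×2.43²)]^(1/4) = 174.39 K.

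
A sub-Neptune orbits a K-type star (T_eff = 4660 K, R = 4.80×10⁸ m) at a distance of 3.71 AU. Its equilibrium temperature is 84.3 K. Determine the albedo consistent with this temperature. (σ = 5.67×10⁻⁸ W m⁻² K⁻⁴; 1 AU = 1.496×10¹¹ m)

d = 3.71 AU = 5.55×10¹¹ m.
L = 4πR_⋆²σT_⋆⁴ = 4π(4.80×10⁸)² × 5.67×10⁻⁸ × (4660)⁴ = 7.74×10²⁵ W.
S = L/(4πd²) = 20.0 W m⁻².
From T_eq⁴ = S(1−A)/(4σ): 1−A = 4σT_eq⁴/S.
1−A = 4 × 5.67×10⁻⁸ × (84.3)⁴ / 20.0 = 0.573.

A ≈ 0.43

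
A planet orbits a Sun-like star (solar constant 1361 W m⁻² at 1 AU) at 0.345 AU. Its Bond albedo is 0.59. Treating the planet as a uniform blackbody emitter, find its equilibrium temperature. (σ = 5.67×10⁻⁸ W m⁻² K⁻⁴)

T_eq ≈ 379 K

Flux at 0.345 AU: S = 1361/0.345² = 1.14×10⁴ W m⁻².
Energy balance: absorbed = emitted ⇒ πR²·S(1−A) = 4πR²·σT_eq⁴, so T_eq⁴ = S(1−A)/(4σ).
T_eq = [1.14×10⁴ × 0.41 / (4 × 5.67×10⁻⁸)]^(1/4) = (2.07×10¹⁰)^(1/4) = 379 K.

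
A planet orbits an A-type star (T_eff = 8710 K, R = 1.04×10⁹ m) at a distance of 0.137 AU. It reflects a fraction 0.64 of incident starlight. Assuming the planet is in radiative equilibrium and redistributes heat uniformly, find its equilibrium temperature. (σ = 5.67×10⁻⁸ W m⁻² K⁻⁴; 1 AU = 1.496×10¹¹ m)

T_eq ≈ 1070 K

d = 0.137 AU = 2.05×10¹⁰ m.
L = 4πR_⋆²σT_⋆⁴ = 4π(1.04×10⁹)² × 5.67×10⁻⁸ × (8710)⁴ = 4.44×10²⁷ W.
S = L/(4πd²) = 8.40×10⁵ W m⁻².
Energy balance: absorbed = emitted ⇒ πR²·S(1−A) = 4πR²·σT_eq⁴, so T_eq⁴ = S(1−A)/(4σ).
T_eq = [8.40×10⁵ × 0.36 / (4 × 5.67×10⁻⁸)]^(1/4) = (1.33×10¹²)^(1/4) = 1070 K.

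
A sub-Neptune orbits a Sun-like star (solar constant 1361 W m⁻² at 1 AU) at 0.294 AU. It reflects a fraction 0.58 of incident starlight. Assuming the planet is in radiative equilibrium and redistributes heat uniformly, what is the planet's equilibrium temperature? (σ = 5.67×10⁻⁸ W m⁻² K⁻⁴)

Flux at 0.294 AU: S = 1361/0.294² = 1.57×10⁴ W m⁻².
Energy balance: absorbed = emitted ⇒ πR²·S(1−A) = 4πR²·σT_eq⁴, so T_eq⁴ = S(1−A)/(4σ).
T_eq = [1.57×10⁴ × 0.42 / (4 × 5.67×10⁻⁸)]^(1/4) = (2.92×10¹⁰)^(1/4) = 413 K.

T_eq ≈ 413 K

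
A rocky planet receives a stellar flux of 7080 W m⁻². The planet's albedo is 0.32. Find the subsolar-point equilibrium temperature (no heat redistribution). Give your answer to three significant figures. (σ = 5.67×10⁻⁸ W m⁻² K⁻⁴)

T_ss ≈ 540 K

At the subsolar point the surface absorbs S(1−A) and emits σT⁴ per unit area — no factor of 4, since only the local patch is in balance.
T = [7080 × 0.68 / 5.67×10⁻⁸]^(1/4) = (8.49×10¹⁰)^(1/4) = 540 K.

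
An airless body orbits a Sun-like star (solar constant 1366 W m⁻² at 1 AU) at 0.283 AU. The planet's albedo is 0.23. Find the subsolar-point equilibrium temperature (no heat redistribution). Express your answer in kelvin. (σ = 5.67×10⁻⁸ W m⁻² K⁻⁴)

Flux at 0.283 AU: S = 1366/0.283² = 1.71×10⁴ W m⁻².
At the subsolar point the surface absorbs S(1−A) and emits σT⁴ per unit area — no factor of 4, since only the local patch is in balance.
T = [1.71×10⁴ × 0.77 / 5.67×10⁻⁸]^(1/4) = (2.32×10¹¹)^(1/4) = 694 K.

T_ss ≈ 694 K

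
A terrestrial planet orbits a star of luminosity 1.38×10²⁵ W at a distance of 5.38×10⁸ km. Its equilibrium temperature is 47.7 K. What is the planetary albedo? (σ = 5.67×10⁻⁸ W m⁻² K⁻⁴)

A ≈ 0.69

d = 5.38×10⁸ km = 5.38×10¹¹ m.
Flux: S = L/(4πd²) = 1.38×10²⁵/(4π×(5.38×10¹¹)²) = 3.79 W m⁻².
From T_eq⁴ = S(1−A)/(4σ): 1−A = 4σT_eq⁴/S.
1−A = 4 × 5.67×10⁻⁸ × (47.7)⁴ / 3.79 = 0.309.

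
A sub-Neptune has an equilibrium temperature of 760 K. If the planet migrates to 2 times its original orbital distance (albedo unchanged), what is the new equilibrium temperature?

T_eq ∝ L^(1/4) · d^(−1/2).
T′ = 760 / 2^(1/2) = 537 K.

T_eq ≈ 537 K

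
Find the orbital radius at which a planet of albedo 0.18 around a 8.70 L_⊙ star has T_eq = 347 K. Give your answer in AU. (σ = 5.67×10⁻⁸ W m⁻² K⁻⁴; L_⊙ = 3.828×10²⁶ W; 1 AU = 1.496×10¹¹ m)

L = 8.70 × 3.828×10²⁶ = 3.33×10²⁷ W.
From T_eq⁴ = L(1−A)/(16πσd²): d = √[L(1−A)/(16πσT_eq⁴)].
d = √[3.33×10²⁷ × 0.82 / (16π × 5.67×10⁻⁸ × (347)⁴)] = 2.57×10¹¹ m = 1.72 AU.

d ≈ 1.72 AU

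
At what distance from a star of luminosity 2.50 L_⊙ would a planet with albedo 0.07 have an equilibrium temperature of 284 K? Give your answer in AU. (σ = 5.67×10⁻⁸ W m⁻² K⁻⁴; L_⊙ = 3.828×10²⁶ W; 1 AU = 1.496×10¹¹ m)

d ≈ 1.46 AU

L = 2.50 × 3.828×10²⁶ = 9.57×10²⁶ W.
From T_eq⁴ = L(1−A)/(16πσd²): d = √[L(1−A)/(16πσT_eq⁴)].
d = √[9.57×10²⁶ × 0.93 / (16π × 5.67×10⁻⁸ × (284)⁴)] = 2.19×10¹¹ m = 1.46 AU.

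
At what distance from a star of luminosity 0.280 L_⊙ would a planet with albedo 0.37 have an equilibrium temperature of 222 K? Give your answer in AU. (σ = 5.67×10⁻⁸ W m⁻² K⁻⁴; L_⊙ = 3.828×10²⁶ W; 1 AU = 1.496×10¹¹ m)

L = 0.280 × 3.828×10²⁶ = 1.07×10²⁶ W.
From T_eq⁴ = L(1−A)/(16πσd²): d = √[L(1−A)/(16πσT_eq⁴)].
d = √[1.07×10²⁶ × 0.63 / (16π × 5.67×10⁻⁸ × (222)⁴)] = 9.88×10¹⁰ m = 0.660 AU.

d ≈ 0.660 AU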